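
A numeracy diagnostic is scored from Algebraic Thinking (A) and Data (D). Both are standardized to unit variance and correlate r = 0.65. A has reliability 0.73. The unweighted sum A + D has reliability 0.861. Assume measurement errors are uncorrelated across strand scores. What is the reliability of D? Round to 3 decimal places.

0.811

Var(A+D) = 2 + 2·0.65 = 3.300.
True-score variance = ρ_A + ρ_D + 2·0.65, so 0.861 = (0.73 + ρ_D + 1.30) / 3.300.
ρ_D = 0.861·3.300 − 0.73 − 1.30 = 0.811.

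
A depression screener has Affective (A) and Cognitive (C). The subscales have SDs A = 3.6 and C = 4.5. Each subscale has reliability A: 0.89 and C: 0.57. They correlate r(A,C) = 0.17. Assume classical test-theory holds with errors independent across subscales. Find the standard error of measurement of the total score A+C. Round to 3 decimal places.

3.183

Var(total) = 33.21 + 5.508 = 38.718.
True-score variance = 23.0769 + 5.508 = 28.5849, so reliability = 0.7383.
Error variance = 38.718 − 28.5849 = 10.1331; SEM = √10.1331 = 3.183.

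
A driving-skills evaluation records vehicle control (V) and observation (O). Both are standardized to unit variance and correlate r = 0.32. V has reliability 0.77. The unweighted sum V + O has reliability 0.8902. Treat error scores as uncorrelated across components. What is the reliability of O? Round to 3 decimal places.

0.940

Var(V+O) = 2 + 2·0.32 = 2.640.
True-score variance = ρ_V + ρ_O + 2·0.32, so 0.8902 = (0.77 + ρ_O + 0.64) / 2.640.
ρ_O = 0.8902·2.640 − 0.77 − 0.64 = 0.940.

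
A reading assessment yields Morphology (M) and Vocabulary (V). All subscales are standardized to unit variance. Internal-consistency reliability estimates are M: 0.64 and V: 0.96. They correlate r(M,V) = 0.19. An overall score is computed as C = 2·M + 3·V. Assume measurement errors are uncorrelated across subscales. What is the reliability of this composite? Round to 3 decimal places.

0.882

Var(C) = 2² + 3² + 2·[6·0.19] = 13 + 2.28 = 15.28.
With uncorrelated errors the cross-covariances are all true-score covariance, so they carry over unchanged; only the diagonal terms shrink to ρᵢσᵢ².
True-score variance = [2²·0.64 + 3²·0.96] + 2.28 = 11.2 + 2.28 = 13.48.
Reliability = 13.48 / 15.28 = 0.882.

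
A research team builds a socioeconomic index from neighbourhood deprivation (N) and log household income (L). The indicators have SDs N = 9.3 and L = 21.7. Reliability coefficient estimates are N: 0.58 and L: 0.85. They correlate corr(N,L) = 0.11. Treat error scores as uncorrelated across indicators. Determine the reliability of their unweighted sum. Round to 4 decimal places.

Var(N+L) = 9.3² + 21.7² + 2·[9.3·21.7·0.11] = 557.38 + 44.3982 = 601.778.
With uncorrelated errors the cross-covariances are all true-score covariance, so they carry over unchanged; only the diagonal terms shrink to ρᵢσᵢ².
True-score variance = [9.3²·0.58 + 21.7²·0.85] + 44.3982 = 450.421 + 44.3982 = 494.819.
Reliability = 494.819 / 601.778 = 0.8223.

0.8223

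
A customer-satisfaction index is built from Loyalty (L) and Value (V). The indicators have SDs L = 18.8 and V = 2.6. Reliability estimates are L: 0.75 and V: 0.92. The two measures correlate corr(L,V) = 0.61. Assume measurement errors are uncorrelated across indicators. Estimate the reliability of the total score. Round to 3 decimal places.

Var(L+V) = 18.8² + 2.6² + 2·[18.8·2.6·0.61] = 360.2 + 59.6336 = 419.834.
With uncorrelated errors the cross-covariances are all true-score covariance, so they carry over unchanged; only the diagonal terms shrink to ρᵢσᵢ².
True-score variance = [18.8²·0.75 + 2.6²·0.92] + 59.6336 = 271.299 + 59.6336 = 330.933.
Reliability = 330.933 / 419.834 = 0.788.

0.788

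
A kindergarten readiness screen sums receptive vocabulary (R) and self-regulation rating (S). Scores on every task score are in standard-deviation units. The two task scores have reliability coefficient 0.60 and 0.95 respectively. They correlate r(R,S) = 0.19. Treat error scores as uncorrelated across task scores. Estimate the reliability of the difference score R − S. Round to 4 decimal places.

Var(R−S) = 1 + 1 − 2·0.19 = 2 − 0.38 = 1.62.
With uncorrelated errors the cross-covariances are all true-score covariance, so they carry over unchanged; only the diagonal terms shrink to ρᵢσᵢ².
True-score variance = [0.60 + 0.95] − 0.38 = 1.55 − 0.38 = 1.17.
Reliability = 1.17 / 1.62 = 0.7222.

0.7222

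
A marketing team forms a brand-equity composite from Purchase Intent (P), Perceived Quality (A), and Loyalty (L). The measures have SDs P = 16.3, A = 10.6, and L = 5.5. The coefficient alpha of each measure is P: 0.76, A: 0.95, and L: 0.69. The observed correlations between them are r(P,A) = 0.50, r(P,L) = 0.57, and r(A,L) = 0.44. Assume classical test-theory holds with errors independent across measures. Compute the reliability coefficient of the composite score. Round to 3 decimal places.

0.893

Var(P+A+L) = 16.3² + 10.6² + 5.5² + 2·[16.3·10.6·0.50 + 16.3·5.5·0.57 + 10.6·5.5·0.44] = 408.3 + 326.285 = 734.585.
With uncorrelated errors the cross-covariances are all true-score covariance, so they carry over unchanged; only the diagonal terms shrink to ρᵢσᵢ².
True-score variance = [16.3²·0.76 + 10.6²·0.95 + 5.5²·0.69] + 326.285 = 329.539 + 326.285 = 655.824.
Reliability = 655.824 / 734.585 = 0.893.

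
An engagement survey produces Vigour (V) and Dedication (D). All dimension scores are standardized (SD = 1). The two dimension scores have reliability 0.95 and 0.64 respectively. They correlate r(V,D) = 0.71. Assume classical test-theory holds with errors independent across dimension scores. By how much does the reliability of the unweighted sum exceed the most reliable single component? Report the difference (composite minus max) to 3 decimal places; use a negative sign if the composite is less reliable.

Var(sum) = 2 + 1.42 = 3.42; true-score variance = 1.59 + 1.42 = 3.01; composite reliability = 0.8801.
Max component reliability = 0.9500.
Difference = 0.8801 − 0.9500 = -0.070.

-0.070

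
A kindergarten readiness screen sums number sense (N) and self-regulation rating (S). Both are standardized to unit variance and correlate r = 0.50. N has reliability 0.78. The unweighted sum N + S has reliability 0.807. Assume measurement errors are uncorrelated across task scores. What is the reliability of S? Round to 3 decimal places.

0.641

Var(N+S) = 2 + 2·0.50 = 3.000.
True-score variance = ρ_N + ρ_S + 2·0.50, so 0.807 = (0.78 + ρ_S + 1.00) / 3.000.
ρ_S = 0.807·3.000 − 0.78 − 1.00 = 0.641.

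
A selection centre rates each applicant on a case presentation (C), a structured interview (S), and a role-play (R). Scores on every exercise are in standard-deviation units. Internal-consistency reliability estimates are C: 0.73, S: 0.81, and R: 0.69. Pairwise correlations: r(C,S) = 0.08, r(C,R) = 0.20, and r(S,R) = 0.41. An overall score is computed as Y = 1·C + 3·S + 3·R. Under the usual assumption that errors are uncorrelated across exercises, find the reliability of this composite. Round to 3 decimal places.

0.830

Var(Y) = 1 + 3² + 3² + 2·[3·0.08 + 3·0.20 + 9·0.41] = 19 + 9.06 = 28.06.
With uncorrelated errors the cross-covariances are all true-score covariance, so they carry over unchanged; only the diagonal terms shrink to ρᵢσᵢ².
True-score variance = [0.73 + 3²·0.81 + 3²·0.69] + 9.06 = 14.23 + 9.06 = 23.29.
Reliability = 23.29 / 28.06 = 0.830.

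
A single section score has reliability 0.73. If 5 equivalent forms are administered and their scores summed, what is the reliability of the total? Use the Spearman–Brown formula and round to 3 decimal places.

0.931

ρ_k = kρ / (1 + (k−1)ρ) = 5·0.73 / (1 + 4·0.73) = 3.650 / 3.920 = 0.931.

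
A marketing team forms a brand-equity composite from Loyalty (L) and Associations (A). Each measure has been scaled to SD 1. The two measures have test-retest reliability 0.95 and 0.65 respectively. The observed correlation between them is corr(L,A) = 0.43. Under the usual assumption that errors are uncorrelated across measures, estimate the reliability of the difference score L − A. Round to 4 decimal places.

0.6491

Var(L−A) = 1 + 1 − 2·0.43 = 2 − 0.86 = 1.14.
Because errors are independent across components, Cov(Tᵢ,Tⱼ) = Cov(Xᵢ,Xⱼ); the off-diagonal part of the true-score variance is the same as above.
True-score variance = [0.95 + 0.65] − 0.86 = 1.6 − 0.86 = 0.74.
Reliability = 0.74 / 1.14 = 0.6491.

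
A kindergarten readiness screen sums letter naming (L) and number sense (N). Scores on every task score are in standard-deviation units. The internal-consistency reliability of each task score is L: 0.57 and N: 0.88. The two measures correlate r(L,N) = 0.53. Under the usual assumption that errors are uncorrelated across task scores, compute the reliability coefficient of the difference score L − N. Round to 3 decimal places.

Var(L−N) = 1 + 1 − 2·0.53 = 2 − 1.06 = 0.94.
Because errors are independent across components, Cov(Tᵢ,Tⱼ) = Cov(Xᵢ,Xⱼ); the off-diagonal part of the true-score variance is the same as above.
True-score variance = [0.57 + 0.88] − 1.06 = 1.45 − 1.06 = 0.39.
Reliability = 0.39 / 0.94 = 0.415.

0.415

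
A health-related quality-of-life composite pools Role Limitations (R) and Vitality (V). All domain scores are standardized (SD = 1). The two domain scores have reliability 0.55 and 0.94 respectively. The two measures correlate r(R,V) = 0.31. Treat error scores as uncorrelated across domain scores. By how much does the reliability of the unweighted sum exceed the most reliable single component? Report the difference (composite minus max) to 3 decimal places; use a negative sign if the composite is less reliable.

Var(sum) = 2 + 0.62 = 2.62; true-score variance = 1.49 + 0.62 = 2.11; composite reliability = 0.8053.
Max component reliability = 0.9400.
Difference = 0.8053 − 0.9400 = -0.135.

-0.135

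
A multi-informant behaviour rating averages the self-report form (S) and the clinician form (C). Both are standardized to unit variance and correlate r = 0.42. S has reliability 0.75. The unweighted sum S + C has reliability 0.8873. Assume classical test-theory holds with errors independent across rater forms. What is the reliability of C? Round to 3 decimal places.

0.930

Var(S+C) = 2 + 2·0.42 = 2.840.
True-score variance = ρ_S + ρ_C + 2·0.42, so 0.8873 = (0.75 + ρ_C + 0.84) / 2.840.
ρ_C = 0.8873·2.840 − 0.75 − 0.84 = 0.930.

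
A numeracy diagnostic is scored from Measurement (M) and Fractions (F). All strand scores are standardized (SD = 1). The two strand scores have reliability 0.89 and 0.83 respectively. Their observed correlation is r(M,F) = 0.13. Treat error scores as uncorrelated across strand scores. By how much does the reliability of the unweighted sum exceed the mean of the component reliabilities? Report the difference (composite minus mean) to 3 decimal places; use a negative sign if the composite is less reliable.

0.016

Var(sum) = 2 + 0.26 = 2.26; true-score variance = 1.72 + 0.26 = 1.98; composite reliability = 0.8761.
Mean component reliability = 0.8600.
Difference = 0.8761 − 0.8600 = 0.016.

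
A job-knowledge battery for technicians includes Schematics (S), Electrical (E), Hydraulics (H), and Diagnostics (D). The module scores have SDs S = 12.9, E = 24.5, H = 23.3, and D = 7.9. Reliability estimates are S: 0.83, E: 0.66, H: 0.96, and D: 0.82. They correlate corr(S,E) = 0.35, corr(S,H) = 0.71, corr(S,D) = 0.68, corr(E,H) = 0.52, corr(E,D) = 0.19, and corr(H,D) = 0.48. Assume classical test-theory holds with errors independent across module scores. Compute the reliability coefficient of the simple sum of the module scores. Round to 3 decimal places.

Var(S+E+H+D) = 12.9² + 24.5² + 23.3² + 7.9² + 2·[12.9·24.5·0.35 + 12.9·23.3·0.71 + 12.9·7.9·0.68 + 24.5·23.3·0.52 + 24.5·7.9·0.19 + 23.3·7.9·0.48] = 1371.96 + 1630.58 = 3002.54.
With uncorrelated errors the cross-covariances are all true-score covariance, so they carry over unchanged; only the diagonal terms shrink to ρᵢσᵢ².
True-score variance = [12.9²·0.83 + 24.5²·0.66 + 23.3²·0.96 + 7.9²·0.82] + 1630.58 = 1106.64 + 1630.58 = 2737.22.
Reliability = 2737.22 / 3002.54 = 0.912.

0.912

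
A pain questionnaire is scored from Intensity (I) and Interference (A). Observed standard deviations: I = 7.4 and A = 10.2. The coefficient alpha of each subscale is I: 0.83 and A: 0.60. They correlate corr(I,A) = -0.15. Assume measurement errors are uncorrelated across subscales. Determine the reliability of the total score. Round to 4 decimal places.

0.6260

Var(I+A) = 7.4² + 10.2² + 2·[7.4·10.2·(-0.15)] = 158.8 − 22.644 = 136.156.
Under uncorrelated errors the observed covariances equal the true-score covariances, so only the own-variance terms attenuate.
True-score variance = [7.4²·0.83 + 10.2²·0.60] − 22.644 = 107.875 − 22.644 = 85.2308.
Reliability = 85.2308 / 136.156 = 0.6260.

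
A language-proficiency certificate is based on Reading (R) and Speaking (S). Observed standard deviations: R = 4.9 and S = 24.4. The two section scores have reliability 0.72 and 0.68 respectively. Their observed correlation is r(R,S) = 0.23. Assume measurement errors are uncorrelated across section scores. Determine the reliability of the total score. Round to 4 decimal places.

Var(R+S) = 4.9² + 24.4² + 2·[4.9·24.4·0.23] = 619.37 + 54.9976 = 674.368.
Under uncorrelated errors the observed covariances equal the true-score covariances, so only the own-variance terms attenuate.
True-score variance = [4.9²·0.72 + 24.4²·0.68] + 54.9976 = 422.132 + 54.9976 = 477.13.
Reliability = 477.13 / 674.368 = 0.7075.

0.7075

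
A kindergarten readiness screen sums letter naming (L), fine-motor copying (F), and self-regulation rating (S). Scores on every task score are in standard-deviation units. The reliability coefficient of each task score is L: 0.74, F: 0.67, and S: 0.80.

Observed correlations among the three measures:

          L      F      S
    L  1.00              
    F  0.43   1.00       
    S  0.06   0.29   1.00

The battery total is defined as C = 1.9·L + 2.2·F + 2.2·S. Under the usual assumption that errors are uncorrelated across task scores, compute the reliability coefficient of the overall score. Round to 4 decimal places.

0.8265

Var(C) = 1.9² + 2.2² + 2.2² + 2·[4.18·0.43 + 4.18·0.06 + 4.84·0.29] = 13.29 + 6.9036 = 20.1936.
With uncorrelated errors the cross-covariances are all true-score covariance, so they carry over unchanged; only the diagonal terms shrink to ρᵢσᵢ².
True-score variance = [1.9²·0.74 + 2.2²·0.67 + 2.2²·0.80] + 6.9036 = 9.7862 + 6.9036 = 16.6898.
Reliability = 16.6898 / 20.1936 = 0.8265.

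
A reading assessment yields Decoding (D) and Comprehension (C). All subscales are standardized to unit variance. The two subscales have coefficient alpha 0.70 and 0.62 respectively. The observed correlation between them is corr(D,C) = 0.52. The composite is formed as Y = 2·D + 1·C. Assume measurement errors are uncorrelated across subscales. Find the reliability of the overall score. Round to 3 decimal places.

Var(Y) = 2² + 1 + 2·[2·0.52] = 5 + 2.08 = 7.08.
Because errors are independent across components, Cov(Tᵢ,Tⱼ) = Cov(Xᵢ,Xⱼ); the off-diagonal part of the true-score variance is the same as above.
True-score variance = [2²·0.70 + 0.62] + 2.08 = 3.42 + 2.08 = 5.5.
Reliability = 5.5 / 7.08 = 0.777.

0.777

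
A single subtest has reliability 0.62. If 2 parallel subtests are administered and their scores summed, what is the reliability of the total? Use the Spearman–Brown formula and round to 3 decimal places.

0.765

ρ_k = kρ / (1 + (k−1)ρ) = 2·0.62 / (1 + 1·0.62) = 1.240 / 1.620 = 0.765.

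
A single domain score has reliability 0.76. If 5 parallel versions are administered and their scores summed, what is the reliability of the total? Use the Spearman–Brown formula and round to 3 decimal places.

0.941

ρ_k = kρ / (1 + (k−1)ρ) = 5·0.76 / (1 + 4·0.76) = 3.800 / 4.040 = 0.941.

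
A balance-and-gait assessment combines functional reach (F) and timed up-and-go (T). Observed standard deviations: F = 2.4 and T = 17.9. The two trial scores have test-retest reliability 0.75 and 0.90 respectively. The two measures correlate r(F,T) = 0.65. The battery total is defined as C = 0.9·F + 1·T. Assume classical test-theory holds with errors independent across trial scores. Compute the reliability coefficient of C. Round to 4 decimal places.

Var(C) = 0.9²·2.4² + 17.9² + 2·[0.9·2.4·17.9·0.65] = 325.076 + 50.2632 = 375.339.
Because errors are independent across components, Cov(Tᵢ,Tⱼ) = Cov(Xᵢ,Xⱼ); the off-diagonal part of the true-score variance is the same as above.
True-score variance = [0.9²·2.4²·0.75 + 17.9²·0.90] + 50.2632 = 291.868 + 50.2632 = 342.131.
Reliability = 342.131 / 375.339 = 0.9115.

0.9115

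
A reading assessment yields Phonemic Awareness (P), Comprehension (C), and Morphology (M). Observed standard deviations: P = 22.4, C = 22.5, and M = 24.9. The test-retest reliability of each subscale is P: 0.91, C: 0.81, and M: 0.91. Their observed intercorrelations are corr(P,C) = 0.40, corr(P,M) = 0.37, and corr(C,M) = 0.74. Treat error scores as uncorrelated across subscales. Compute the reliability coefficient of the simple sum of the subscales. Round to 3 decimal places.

Var(P+C+M) = 22.4² + 22.5² + 24.9² + 2·[22.4·22.5·0.40 + 22.4·24.9·0.37 + 22.5·24.9·0.74] = 1628.02 + 1645.11 = 3273.13.
Because errors are independent across components, Cov(Tᵢ,Tⱼ) = Cov(Xᵢ,Xⱼ); the off-diagonal part of the true-score variance is the same as above.
True-score variance = [22.4²·0.91 + 22.5²·0.81 + 24.9²·0.91] + 1645.11 = 1430.87 + 1645.11 = 3075.99.
Reliability = 3075.99 / 3273.13 = 0.940.

0.940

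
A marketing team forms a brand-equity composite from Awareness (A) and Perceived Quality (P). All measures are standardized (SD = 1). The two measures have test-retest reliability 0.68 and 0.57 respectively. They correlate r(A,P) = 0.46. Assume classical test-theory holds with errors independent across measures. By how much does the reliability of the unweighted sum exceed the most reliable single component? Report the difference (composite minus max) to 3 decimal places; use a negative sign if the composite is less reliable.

0.063

Var(sum) = 2 + 0.92 = 2.92; true-score variance = 1.25 + 0.92 = 2.17; composite reliability = 0.7432.
Max component reliability = 0.6800.
Difference = 0.7432 − 0.6800 = 0.063.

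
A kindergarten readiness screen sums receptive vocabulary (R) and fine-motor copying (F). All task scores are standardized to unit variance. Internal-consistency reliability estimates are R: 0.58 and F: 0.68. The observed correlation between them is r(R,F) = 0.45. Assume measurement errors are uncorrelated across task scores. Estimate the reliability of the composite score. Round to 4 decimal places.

0.7448

Var(R+F) = 2 + 2·[0.45] = 2 + 0.9 = 2.9.
With uncorrelated errors the cross-covariances are all true-score covariance, so they carry over unchanged; only the diagonal terms shrink to ρᵢσᵢ².
True-score variance = [0.58 + 0.68] + 0.9 = 1.26 + 0.9 = 2.16.
Reliability = 2.16 / 2.9 = 0.7448.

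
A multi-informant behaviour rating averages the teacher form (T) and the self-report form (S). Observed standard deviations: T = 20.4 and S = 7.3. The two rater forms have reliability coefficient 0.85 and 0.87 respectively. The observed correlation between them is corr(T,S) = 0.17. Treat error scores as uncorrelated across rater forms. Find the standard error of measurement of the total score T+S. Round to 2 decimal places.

Var(total) = 469.45 + 50.6328 = 520.083.
True-score variance = 400.098 + 50.6328 = 450.731, so reliability = 0.8667.
Error variance = 520.083 − 450.731 = 69.3517; SEM = √69.3517 = 8.33.

8.33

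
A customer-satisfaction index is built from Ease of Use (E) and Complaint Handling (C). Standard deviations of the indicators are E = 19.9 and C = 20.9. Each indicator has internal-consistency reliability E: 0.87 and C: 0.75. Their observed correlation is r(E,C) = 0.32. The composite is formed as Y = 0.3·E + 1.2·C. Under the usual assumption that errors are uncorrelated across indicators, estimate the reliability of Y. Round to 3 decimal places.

Var(Y) = 0.3²·19.9² + 1.2²·20.9² + 2·[0.36·19.9·20.9·0.32] = 664.647 + 95.8257 = 760.473.
Under uncorrelated errors the observed covariances equal the true-score covariances, so only the own-variance terms attenuate.
True-score variance = [0.3²·19.9²·0.87 + 1.2²·20.9²·0.75] + 95.8257 = 502.762 + 95.8257 = 598.588.
Reliability = 598.588 / 760.473 = 0.787.

0.787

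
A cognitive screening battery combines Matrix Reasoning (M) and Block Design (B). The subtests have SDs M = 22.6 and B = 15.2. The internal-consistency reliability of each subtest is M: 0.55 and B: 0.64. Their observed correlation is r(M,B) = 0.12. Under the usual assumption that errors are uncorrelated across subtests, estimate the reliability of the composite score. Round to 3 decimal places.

Var(M+B) = 22.6² + 15.2² + 2·[22.6·15.2·0.12] = 741.8 + 82.4448 = 824.245.
Because errors are independent across components, Cov(Tᵢ,Tⱼ) = Cov(Xᵢ,Xⱼ); the off-diagonal part of the true-score variance is the same as above.
True-score variance = [22.6²·0.55 + 15.2²·0.64] + 82.4448 = 428.784 + 82.4448 = 511.228.
Reliability = 511.228 / 824.245 = 0.620.

0.620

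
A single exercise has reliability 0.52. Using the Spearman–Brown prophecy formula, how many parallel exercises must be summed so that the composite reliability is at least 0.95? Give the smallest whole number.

k ≥ ρ*(1−ρ₁)/(ρ₁(1−ρ*)) = 0.95·0.48 / (0.52·0.05) = 17.538.
Smallest integer k = 18.

18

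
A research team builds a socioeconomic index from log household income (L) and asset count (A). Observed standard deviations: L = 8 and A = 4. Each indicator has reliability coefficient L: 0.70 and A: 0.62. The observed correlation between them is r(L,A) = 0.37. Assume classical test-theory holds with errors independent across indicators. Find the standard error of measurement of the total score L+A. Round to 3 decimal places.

Var(total) = 80 + 23.68 = 103.68.
True-score variance = 54.72 + 23.68 = 78.4, so reliability = 0.7562.
Error variance = 103.68 − 78.4 = 25.28; SEM = √25.28 = 5.028.

5.028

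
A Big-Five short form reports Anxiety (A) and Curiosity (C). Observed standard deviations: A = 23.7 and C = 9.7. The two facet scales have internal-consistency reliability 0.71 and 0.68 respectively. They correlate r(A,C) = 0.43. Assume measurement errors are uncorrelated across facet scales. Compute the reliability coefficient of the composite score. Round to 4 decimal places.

0.7739

Var(A+C) = 23.7² + 9.7² + 2·[23.7·9.7·0.43] = 655.78 + 197.705 = 853.485.
Under uncorrelated errors the observed covariances equal the true-score covariances, so only the own-variance terms attenuate.
True-score variance = [23.7²·0.71 + 9.7²·0.68] + 197.705 = 462.781 + 197.705 = 660.486.
Reliability = 660.486 / 853.485 = 0.7739.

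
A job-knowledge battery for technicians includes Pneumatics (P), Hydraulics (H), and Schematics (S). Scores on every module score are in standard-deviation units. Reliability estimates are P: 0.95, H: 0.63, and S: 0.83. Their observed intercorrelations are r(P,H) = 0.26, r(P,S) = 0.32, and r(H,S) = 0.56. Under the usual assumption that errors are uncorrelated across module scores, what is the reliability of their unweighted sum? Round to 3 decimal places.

0.888

Var(P+H+S) = 3 + 2·[0.26 + 0.32 + 0.56] = 3 + 2.28 = 5.28.
Under uncorrelated errors the observed covariances equal the true-score covariances, so only the own-variance terms attenuate.
True-score variance = [0.95 + 0.63 + 0.83] + 2.28 = 2.41 + 2.28 = 4.69.
Reliability = 4.69 / 5.28 = 0.888.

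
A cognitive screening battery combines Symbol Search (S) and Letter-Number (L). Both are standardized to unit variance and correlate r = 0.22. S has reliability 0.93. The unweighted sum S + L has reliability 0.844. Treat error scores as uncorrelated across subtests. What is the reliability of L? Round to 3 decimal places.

0.689

Var(S+L) = 2 + 2·0.22 = 2.440.
True-score variance = ρ_S + ρ_L + 2·0.22, so 0.844 = (0.93 + ρ_L + 0.44) / 2.440.
ρ_L = 0.844·2.440 − 0.93 − 0.44 = 0.689.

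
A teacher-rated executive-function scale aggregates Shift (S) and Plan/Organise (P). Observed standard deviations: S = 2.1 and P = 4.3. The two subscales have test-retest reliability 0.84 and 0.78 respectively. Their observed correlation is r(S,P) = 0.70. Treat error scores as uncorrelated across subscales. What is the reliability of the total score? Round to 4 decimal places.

Var(S+P) = 2.1² + 4.3² + 2·[2.1·4.3·0.70] = 22.9 + 12.642 = 35.542.
With uncorrelated errors the cross-covariances are all true-score covariance, so they carry over unchanged; only the diagonal terms shrink to ρᵢσᵢ².
True-score variance = [2.1²·0.84 + 4.3²·0.78] + 12.642 = 18.1266 + 12.642 = 30.7686.
Reliability = 30.7686 / 35.542 = 0.8657.

0.8657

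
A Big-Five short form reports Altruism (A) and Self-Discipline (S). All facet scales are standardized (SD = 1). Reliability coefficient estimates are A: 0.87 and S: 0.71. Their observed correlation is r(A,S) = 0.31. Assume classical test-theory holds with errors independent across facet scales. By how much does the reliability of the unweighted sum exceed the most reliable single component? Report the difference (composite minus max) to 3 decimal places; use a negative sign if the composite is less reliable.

-0.030

Var(sum) = 2 + 0.62 = 2.62; true-score variance = 1.58 + 0.62 = 2.2; composite reliability = 0.8397.
Max component reliability = 0.8700.
Difference = 0.8397 − 0.8700 = -0.030.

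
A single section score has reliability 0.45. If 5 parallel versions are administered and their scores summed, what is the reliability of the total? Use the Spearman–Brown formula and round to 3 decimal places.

ρ_k = kρ / (1 + (k−1)ρ) = 5·0.45 / (1 + 4·0.45) = 2.250 / 2.800 = 0.804.

0.804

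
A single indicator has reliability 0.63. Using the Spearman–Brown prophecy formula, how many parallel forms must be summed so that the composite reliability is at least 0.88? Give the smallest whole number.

5

k ≥ ρ*(1−ρ₁)/(ρ₁(1−ρ*)) = 0.88·0.37 / (0.63·0.12) = 4.307.
Smallest integer k = 5.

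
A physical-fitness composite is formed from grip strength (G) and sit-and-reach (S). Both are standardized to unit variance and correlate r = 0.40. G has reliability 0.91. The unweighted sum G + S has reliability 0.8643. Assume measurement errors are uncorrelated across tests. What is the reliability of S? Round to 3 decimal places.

0.710

Var(G+S) = 2 + 2·0.40 = 2.800.
True-score variance = ρ_G + ρ_S + 2·0.40, so 0.8643 = (0.91 + ρ_S + 0.80) / 2.800.
ρ_S = 0.8643·2.800 − 0.91 − 0.80 = 0.710.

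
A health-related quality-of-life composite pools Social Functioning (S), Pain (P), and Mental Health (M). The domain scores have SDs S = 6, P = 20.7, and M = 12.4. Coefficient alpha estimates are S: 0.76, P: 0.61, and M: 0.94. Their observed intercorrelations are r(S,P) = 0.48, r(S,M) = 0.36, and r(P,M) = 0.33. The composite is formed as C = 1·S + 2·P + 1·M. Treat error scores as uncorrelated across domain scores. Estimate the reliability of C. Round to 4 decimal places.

Var(C) = 6² + 2²·20.7² + 12.4² + 2·[2·6·20.7·0.48 + 6·12.4·0.36 + 2·20.7·12.4·0.33] = 1903.72 + 630.85 = 2534.57.
With uncorrelated errors the cross-covariances are all true-score covariance, so they carry over unchanged; only the diagonal terms shrink to ρᵢσᵢ².
True-score variance = [6²·0.76 + 2²·20.7²·0.61 + 12.4²·0.94] + 630.85 = 1217.41 + 630.85 = 1848.26.
Reliability = 1848.26 / 2534.57 = 0.7292.

0.7292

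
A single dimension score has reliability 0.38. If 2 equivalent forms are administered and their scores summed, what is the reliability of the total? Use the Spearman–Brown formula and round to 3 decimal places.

ρ_k = kρ / (1 + (k−1)ρ) = 2·0.38 / (1 + 1·0.38) = 0.760 / 1.380 = 0.551.

0.551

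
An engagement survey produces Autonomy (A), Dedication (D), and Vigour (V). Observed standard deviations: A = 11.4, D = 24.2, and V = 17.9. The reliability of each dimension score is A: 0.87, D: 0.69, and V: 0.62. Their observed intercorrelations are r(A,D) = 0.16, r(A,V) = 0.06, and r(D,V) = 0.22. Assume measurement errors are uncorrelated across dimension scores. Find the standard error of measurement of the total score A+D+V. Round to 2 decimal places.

Var(total) = 1036.01 + 303.368 = 1339.38.
True-score variance = 715.811 + 303.368 = 1019.18, so reliability = 0.7609.
Error variance = 1339.38 − 1019.18 = 320.199; SEM = √320.199 = 17.89.

17.89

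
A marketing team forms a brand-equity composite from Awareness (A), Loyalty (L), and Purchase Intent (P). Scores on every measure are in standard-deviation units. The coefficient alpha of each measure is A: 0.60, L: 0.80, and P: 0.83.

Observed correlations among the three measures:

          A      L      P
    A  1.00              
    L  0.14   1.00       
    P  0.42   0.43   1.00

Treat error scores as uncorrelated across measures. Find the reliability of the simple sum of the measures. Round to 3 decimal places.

0.845

Var(A+L+P) = 3 + 2·[0.14 + 0.42 + 0.43] = 3 + 1.98 = 4.98.
Under uncorrelated errors the observed covariances equal the true-score covariances, so only the own-variance terms attenuate.
True-score variance = [0.60 + 0.80 + 0.83] + 1.98 = 2.23 + 1.98 = 4.21.
Reliability = 4.21 / 4.98 = 0.845.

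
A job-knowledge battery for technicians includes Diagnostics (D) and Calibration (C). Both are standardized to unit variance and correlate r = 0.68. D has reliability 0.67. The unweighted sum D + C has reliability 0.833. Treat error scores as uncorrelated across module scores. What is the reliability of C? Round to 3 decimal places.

0.769

Var(D+C) = 2 + 2·0.68 = 3.360.
True-score variance = ρ_D + ρ_C + 2·0.68, so 0.833 = (0.67 + ρ_C + 1.36) / 3.360.
ρ_C = 0.833·3.360 − 0.67 − 1.36 = 0.769.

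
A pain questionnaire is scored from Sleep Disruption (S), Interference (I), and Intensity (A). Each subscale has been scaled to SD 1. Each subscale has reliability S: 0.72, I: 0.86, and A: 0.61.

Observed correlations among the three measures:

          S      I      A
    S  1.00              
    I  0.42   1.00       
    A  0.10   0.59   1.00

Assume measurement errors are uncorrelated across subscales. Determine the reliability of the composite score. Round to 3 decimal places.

Var(S+I+A) = 3 + 2·[0.42 + 0.10 + 0.59] = 3 + 2.22 = 5.22.
Under uncorrelated errors the observed covariances equal the true-score covariances, so only the own-variance terms attenuate.
True-score variance = [0.72 + 0.86 + 0.61] + 2.22 = 2.19 + 2.22 = 4.41.
Reliability = 4.41 / 5.22 = 0.845.

0.845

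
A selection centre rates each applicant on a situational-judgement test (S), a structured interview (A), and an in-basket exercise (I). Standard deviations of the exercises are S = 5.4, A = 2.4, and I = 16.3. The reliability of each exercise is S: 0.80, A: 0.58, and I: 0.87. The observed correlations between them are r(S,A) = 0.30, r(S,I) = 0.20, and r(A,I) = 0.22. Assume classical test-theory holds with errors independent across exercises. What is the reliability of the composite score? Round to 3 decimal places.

0.881

Var(S+A+I) = 5.4² + 2.4² + 16.3² + 2·[5.4·2.4·0.30 + 5.4·16.3·0.20 + 2.4·16.3·0.22] = 300.61 + 60.1968 = 360.807.
With uncorrelated errors the cross-covariances are all true-score covariance, so they carry over unchanged; only the diagonal terms shrink to ρᵢσᵢ².
True-score variance = [5.4²·0.80 + 2.4²·0.58 + 16.3²·0.87] + 60.1968 = 257.819 + 60.1968 = 318.016.
Reliability = 318.016 / 360.807 = 0.881.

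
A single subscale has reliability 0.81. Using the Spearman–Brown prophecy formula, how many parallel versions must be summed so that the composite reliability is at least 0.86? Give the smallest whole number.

k ≥ ρ*(1−ρ₁)/(ρ₁(1−ρ*)) = 0.86·0.19 / (0.81·0.14) = 1.441.
Smallest integer k = 2.

2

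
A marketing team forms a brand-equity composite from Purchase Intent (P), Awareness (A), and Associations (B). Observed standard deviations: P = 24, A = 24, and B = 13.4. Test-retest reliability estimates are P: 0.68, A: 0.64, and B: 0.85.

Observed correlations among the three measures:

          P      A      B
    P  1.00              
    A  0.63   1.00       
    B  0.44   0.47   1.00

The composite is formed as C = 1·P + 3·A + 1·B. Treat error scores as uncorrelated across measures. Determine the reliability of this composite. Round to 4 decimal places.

0.7768

Var(C) = 24² + 3²·24² + 13.4² + 2·[3·24·24·0.63 + 24·13.4·0.44 + 3·24·13.4·0.47] = 5939.56 + 3367.2 = 9306.76.
Because errors are independent across components, Cov(Tᵢ,Tⱼ) = Cov(Xᵢ,Xⱼ); the off-diagonal part of the true-score variance is the same as above.
True-score variance = [24²·0.68 + 3²·24²·0.64 + 13.4²·0.85] + 3367.2 = 3862.07 + 3367.2 = 7229.27.
Reliability = 7229.27 / 9306.76 = 0.7768.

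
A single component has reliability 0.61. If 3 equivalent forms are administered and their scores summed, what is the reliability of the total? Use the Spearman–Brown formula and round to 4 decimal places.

0.8243

ρ_k = kρ / (1 + (k−1)ρ) = 3·0.61 / (1 + 2·0.61) = 1.830 / 2.220 = 0.8243.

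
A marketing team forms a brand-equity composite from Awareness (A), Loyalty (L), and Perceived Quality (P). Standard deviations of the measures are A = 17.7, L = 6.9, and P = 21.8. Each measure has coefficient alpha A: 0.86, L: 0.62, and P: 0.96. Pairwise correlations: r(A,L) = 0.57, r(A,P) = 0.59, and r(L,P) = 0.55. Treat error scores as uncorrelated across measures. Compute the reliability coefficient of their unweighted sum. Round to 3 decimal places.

Var(A+L+P) = 17.7² + 6.9² + 21.8² + 2·[17.7·6.9·0.57 + 17.7·21.8·0.59 + 6.9·21.8·0.55] = 836.14 + 760.005 = 1596.14.
Because errors are independent across components, Cov(Tᵢ,Tⱼ) = Cov(Xᵢ,Xⱼ); the off-diagonal part of the true-score variance is the same as above.
True-score variance = [17.7²·0.86 + 6.9²·0.62 + 21.8²·0.96] + 760.005 = 755.178 + 760.005 = 1515.18.
Reliability = 1515.18 / 1596.14 = 0.949.

0.949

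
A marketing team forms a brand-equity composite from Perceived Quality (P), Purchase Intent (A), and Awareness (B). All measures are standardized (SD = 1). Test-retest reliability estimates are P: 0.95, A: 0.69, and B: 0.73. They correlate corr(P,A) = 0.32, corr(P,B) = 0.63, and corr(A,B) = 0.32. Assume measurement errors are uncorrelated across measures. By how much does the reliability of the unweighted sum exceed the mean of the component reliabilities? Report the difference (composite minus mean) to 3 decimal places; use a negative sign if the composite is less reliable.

Var(sum) = 3 + 2.54 = 5.54; true-score variance = 2.37 + 2.54 = 4.91; composite reliability = 0.8863.
Mean component reliability = 0.7900.
Difference = 0.8863 − 0.7900 = 0.096.

0.096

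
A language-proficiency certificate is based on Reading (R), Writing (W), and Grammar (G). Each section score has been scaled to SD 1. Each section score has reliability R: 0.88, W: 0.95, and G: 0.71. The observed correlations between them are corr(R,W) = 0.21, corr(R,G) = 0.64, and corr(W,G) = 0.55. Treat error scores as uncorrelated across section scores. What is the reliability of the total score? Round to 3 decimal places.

Var(R+W+G) = 3 + 2·[0.21 + 0.64 + 0.55] = 3 + 2.8 = 5.8.
Under uncorrelated errors the observed covariances equal the true-score covariances, so only the own-variance terms attenuate.
True-score variance = [0.88 + 0.95 + 0.71] + 2.8 = 2.54 + 2.8 = 5.34.
Reliability = 5.34 / 5.8 = 0.921.

0.921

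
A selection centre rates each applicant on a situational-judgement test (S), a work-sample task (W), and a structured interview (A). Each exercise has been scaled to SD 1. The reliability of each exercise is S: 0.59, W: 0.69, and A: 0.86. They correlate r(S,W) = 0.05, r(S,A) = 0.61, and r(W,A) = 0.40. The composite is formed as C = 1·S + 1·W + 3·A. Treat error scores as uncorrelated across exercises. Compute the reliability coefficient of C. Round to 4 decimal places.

0.8846

Var(C) = 1 + 1 + 3² + 2·[0.05 + 3·0.61 + 3·0.40] = 11 + 6.16 = 17.16.
Because errors are independent across components, Cov(Tᵢ,Tⱼ) = Cov(Xᵢ,Xⱼ); the off-diagonal part of the true-score variance is the same as above.
True-score variance = [0.59 + 0.69 + 3²·0.86] + 6.16 = 9.02 + 6.16 = 15.18.
Reliability = 15.18 / 17.16 = 0.8846.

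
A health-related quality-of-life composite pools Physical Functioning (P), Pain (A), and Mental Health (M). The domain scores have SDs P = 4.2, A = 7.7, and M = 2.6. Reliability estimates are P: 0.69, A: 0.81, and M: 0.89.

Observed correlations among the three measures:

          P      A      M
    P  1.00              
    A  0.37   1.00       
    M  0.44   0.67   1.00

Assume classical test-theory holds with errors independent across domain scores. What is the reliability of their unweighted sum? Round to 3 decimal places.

Var(P+A+M) = 4.2² + 7.7² + 2.6² + 2·[4.2·7.7·0.37 + 4.2·2.6·0.44 + 7.7·2.6·0.67] = 83.69 + 60.368 = 144.058.
Under uncorrelated errors the observed covariances equal the true-score covariances, so only the own-variance terms attenuate.
True-score variance = [4.2²·0.69 + 7.7²·0.81 + 2.6²·0.89] + 60.368 = 66.2129 + 60.368 = 126.581.
Reliability = 126.581 / 144.058 = 0.879.

0.879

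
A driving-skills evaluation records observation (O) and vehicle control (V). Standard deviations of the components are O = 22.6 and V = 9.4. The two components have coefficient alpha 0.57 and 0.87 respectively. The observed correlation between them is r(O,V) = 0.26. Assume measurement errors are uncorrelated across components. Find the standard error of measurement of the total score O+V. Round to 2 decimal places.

Var(total) = 599.12 + 110.469 = 709.589.
True-score variance = 368.006 + 110.469 = 478.475, so reliability = 0.6743.
Error variance = 709.589 − 478.475 = 231.114; SEM = √231.114 = 15.20.

15.20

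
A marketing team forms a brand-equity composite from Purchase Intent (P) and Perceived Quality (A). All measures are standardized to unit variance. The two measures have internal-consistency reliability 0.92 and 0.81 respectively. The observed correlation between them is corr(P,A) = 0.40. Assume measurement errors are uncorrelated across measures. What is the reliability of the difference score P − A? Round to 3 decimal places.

0.775

Var(P−A) = 1 + 1 − 2·0.40 = 2 − 0.8 = 1.2.
Because errors are independent across components, Cov(Tᵢ,Tⱼ) = Cov(Xᵢ,Xⱼ); the off-diagonal part of the true-score variance is the same as above.
True-score variance = [0.92 + 0.81] − 0.8 = 1.73 − 0.8 = 0.93.
Reliability = 0.93 / 1.2 = 0.775.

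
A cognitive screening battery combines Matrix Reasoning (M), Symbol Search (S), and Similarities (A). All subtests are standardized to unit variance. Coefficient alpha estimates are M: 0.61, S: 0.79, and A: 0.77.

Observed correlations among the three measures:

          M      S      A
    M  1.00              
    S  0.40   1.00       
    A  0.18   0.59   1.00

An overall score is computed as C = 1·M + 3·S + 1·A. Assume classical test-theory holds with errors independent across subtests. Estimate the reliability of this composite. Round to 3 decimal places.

Var(C) = 1 + 3² + 1 + 2·[3·0.40 + 0.18 + 3·0.59] = 11 + 6.3 = 17.3.
Because errors are independent across components, Cov(Tᵢ,Tⱼ) = Cov(Xᵢ,Xⱼ); the off-diagonal part of the true-score variance is the same as above.
True-score variance = [0.61 + 3²·0.79 + 0.77] + 6.3 = 8.49 + 6.3 = 14.79.
Reliability = 14.79 / 17.3 = 0.855.

0.855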